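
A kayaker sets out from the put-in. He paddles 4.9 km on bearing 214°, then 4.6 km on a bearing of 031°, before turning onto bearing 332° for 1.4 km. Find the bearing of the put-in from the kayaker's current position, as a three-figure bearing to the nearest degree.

Leg 1 (214°, 4.9 km): east 4.9 sin 214° = -2.74, north 4.9 cos 214° = -4.06
Leg 2 (031°, 4.6 km): east 4.6 sin 31° = 2.37, north 4.6 cos 31° = 3.94
Leg 3 (332°, 1.4 km): east 1.4 sin 332° = -0.66, north 1.4 cos 332° = 1.24
Net displacement: -1.03 east, 1.12 north. Direction back to start is (1.03, -1.12): bearing = atan2(1.03, -1.12) mod 360° = 137.37° ≈ 137°.

137°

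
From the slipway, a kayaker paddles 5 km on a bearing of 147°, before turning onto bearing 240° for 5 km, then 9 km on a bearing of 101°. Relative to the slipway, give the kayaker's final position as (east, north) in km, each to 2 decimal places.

Leg 1 (147°, 5 km): east 5 sin 147° = 2.72, north 5 cos 147° = -4.19
Leg 2 (240°, 5 km): east 5 sin 240° = -4.33, north 5 cos 240° = -2.50
Leg 3 (101°, 9 km): east 9 sin 101° = 8.83, north 9 cos 101° = -1.72
Summing: 7.23 km east, -8.41 km north → (7.23, -8.41).

(7.23, -8.41)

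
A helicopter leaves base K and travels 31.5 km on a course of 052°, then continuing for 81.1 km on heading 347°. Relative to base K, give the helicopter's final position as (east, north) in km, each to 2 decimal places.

(6.58, 98.41)

Leg 1 (052°, 31.5 km): east 31.5 sin 52° = 24.82, north 31.5 cos 52° = 19.39
Leg 2 (347°, 81.1 km): east 81.1 sin 347° = -18.24, north 81.1 cos 347° = 79.02
Summing: 6.58 km east, 98.41 km north → (6.58, 98.41).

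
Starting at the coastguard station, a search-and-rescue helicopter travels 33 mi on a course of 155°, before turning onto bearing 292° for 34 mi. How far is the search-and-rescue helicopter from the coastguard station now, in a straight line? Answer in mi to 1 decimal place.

24.6 mi

Leg 1 (155°, 33 mi): east 33 sin 155° = 13.95, north 33 cos 155° = -29.91
Leg 2 (292°, 34 mi): east 34 sin 292° = -31.52, north 34 cos 292° = 12.74
Net: -17.58 east, -17.17 north. Distance = √((-17.58)² + (-17.17)²) = 24.573 mi.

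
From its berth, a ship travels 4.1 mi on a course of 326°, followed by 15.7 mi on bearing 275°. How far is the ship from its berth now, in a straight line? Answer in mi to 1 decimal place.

18.6 mi

Leg 1 (326°, 4.1 mi): east 4.1 sin 326° = -2.29, north 4.1 cos 326° = 3.40
Leg 2 (275°, 15.7 mi): east 15.7 sin 275° = -15.64, north 15.7 cos 275° = 1.37
Net: -17.93 east, 4.77 north. Distance = √((-17.93)² + (4.77)²) = 18.556 mi.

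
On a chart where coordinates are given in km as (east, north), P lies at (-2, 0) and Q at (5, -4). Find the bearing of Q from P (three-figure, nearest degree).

120°

Δeast = 5 − -2 = 7.00; Δnorth = -4 − 0 = -4.00.
Bearing = atan2(Δeast, Δnorth) mod 360° = 119.74° ≈ 120°.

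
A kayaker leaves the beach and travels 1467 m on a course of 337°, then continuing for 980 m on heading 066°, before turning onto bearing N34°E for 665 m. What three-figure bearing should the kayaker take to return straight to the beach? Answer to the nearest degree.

197°

Leg 1 (337°, 1467 m): east 1467 sin 337° = -573.20, north 1467 cos 337° = 1350.38
Leg 2 (066°, 980 m): east 980 sin 66° = 895.27, north 980 cos 66° = 398.60
Leg 3 (N34°E, 665 m): east 665 sin 34° = 371.86, north 665 cos 34° = 551.31
Net displacement: 693.94 east, 2300.29 north. Direction back to start is (-693.94, -2300.29): bearing = atan2(-693.94, -2300.29) mod 360° = 196.79° ≈ 197°.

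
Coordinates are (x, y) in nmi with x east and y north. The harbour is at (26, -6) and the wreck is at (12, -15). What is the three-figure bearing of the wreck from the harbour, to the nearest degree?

237°

Δeast = 12 − 26 = -14.00; Δnorth = -15 − -6 = -9.00.
Bearing = atan2(Δeast, Δnorth) mod 360° = 237.26° ≈ 237°.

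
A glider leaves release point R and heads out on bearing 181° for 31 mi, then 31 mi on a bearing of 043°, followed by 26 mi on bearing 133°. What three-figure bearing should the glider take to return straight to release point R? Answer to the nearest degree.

Leg 1 (181°, 31 mi): east 31 sin 181° = -0.54, north 31 cos 181° = -31.00
Leg 2 (043°, 31 mi): east 31 sin 43° = 21.14, north 31 cos 43° = 22.67
Leg 3 (133°, 26 mi): east 26 sin 133° = 19.02, north 26 cos 133° = -17.73
Net displacement: 39.62 east, -26.06 north. Direction back to start is (-39.62, 26.06): bearing = atan2(-39.62, 26.06) mod 360° = 303.33° ≈ 303°.

303°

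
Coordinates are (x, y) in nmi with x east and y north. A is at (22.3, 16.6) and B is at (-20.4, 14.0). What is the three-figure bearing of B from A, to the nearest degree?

Δeast = -20.4 − 22.3 = -42.70; Δnorth = 14.0 − 16.6 = -2.60.
Bearing = atan2(Δeast, Δnorth) mod 360° = 266.52° ≈ 267°.

267°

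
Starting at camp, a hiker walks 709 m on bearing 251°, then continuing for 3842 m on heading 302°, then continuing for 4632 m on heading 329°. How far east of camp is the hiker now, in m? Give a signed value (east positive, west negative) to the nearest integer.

-6314 m

Leg 1 (251°, 709 m): east 709 sin 251° = -670.37, north 709 cos 251° = -230.83
Leg 2 (302°, 3842 m): east 3842 sin 302° = -3258.20, north 3842 cos 302° = 2035.95
Leg 3 (329°, 4632 m): east 4632 sin 329° = -2385.66, north 4632 cos 329° = 3970.40
Net east component: -6314.23 m.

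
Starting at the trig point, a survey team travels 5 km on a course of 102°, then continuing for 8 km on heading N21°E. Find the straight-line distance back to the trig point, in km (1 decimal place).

10.1 km

Leg 1 (102°, 5 km): east 5 sin 102° = 4.89, north 5 cos 102° = -1.04
Leg 2 (N21°E, 8 km): east 8 sin 21° = 2.87, north 8 cos 21° = 7.47
Net: 7.76 east, 6.43 north. Distance = √((7.76)² + (6.43)²) = 10.075 km.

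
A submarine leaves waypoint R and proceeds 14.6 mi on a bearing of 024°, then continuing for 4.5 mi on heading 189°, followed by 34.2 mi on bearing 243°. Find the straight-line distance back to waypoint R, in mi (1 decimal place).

26.1 mi

Leg 1 (024°, 14.6 mi): east 14.6 sin 24° = 5.94, north 14.6 cos 24° = 13.34
Leg 2 (189°, 4.5 mi): east 4.5 sin 189° = -0.70, north 4.5 cos 189° = -4.44
Leg 3 (243°, 34.2 mi): east 34.2 sin 243° = -30.47, north 34.2 cos 243° = -15.53
Net: -25.24 east, -6.63 north. Distance = √((-25.24)² + (-6.63)²) = 26.095 mi.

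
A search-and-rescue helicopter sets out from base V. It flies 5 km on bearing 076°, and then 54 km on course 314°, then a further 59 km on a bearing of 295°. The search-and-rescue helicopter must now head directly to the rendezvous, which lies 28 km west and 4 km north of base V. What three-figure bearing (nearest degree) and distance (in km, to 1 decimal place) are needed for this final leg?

Leg 1 (076°, 5 km): east 5 sin 76° = 4.85, north 5 cos 76° = 1.21
Leg 2 (314°, 54 km): east 54 sin 314° = -38.84, north 54 cos 314° = 37.51
Leg 3 (295°, 59 km): east 59 sin 295° = -53.47, north 59 cos 295° = 24.93
Current position: (-87.47, 63.66). Target: (-28, 4). Remaining: Δeast = 59.47, Δnorth = -59.66.
Bearing = atan2(59.47, -59.66) mod 360° = 135.09°; distance = √((59.47)² + (-59.66)²) = 84.231 km.

135°, 84.2 km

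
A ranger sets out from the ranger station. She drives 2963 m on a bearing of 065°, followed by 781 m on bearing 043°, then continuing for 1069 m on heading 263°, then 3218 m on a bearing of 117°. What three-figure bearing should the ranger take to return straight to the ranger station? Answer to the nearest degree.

267°

Leg 1 (065°, 2963 m): east 2963 sin 65° = 2685.39, north 2963 cos 65° = 1252.22
Leg 2 (043°, 781 m): east 781 sin 43° = 532.64, north 781 cos 43° = 571.19
Leg 3 (263°, 1069 m): east 1069 sin 263° = -1061.03, north 1069 cos 263° = -130.28
Leg 4 (117°, 3218 m): east 3218 sin 117° = 2867.26, north 3218 cos 117° = -1460.94
Net displacement: 5024.26 east, 232.19 north. Direction back to start is (-5024.26, -232.19): bearing = atan2(-5024.26, -232.19) mod 360° = 267.35° ≈ 267°.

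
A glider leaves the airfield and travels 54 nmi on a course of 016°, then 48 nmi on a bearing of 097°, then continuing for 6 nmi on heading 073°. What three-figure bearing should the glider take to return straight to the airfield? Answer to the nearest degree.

235°

Leg 1 (016°, 54 nmi): east 54 sin 16° = 14.88, north 54 cos 16° = 51.91
Leg 2 (097°, 48 nmi): east 48 sin 97° = 47.64, north 48 cos 97° = -5.85
Leg 3 (073°, 6 nmi): east 6 sin 73° = 5.74, north 6 cos 73° = 1.75
Net displacement: 68.26 east, 47.81 north. Direction back to start is (-68.26, -47.81): bearing = atan2(-68.26, -47.81) mod 360° = 234.99° ≈ 235°.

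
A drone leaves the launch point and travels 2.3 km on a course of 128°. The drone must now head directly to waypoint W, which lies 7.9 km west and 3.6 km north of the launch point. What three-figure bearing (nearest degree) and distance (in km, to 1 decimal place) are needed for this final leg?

297°, 10.9 km

Leg 1 (128°, 2.3 km): east 2.3 sin 128° = 1.81, north 2.3 cos 128° = -1.42
Current position: (1.81, -1.42). Target: (-7.9, 3.6). Remaining: Δeast = -9.71, Δnorth = 5.02.
Bearing = atan2(-9.71, 5.02) mod 360° = 297.31°; distance = √((-9.71)² + (5.02)²) = 10.931 km.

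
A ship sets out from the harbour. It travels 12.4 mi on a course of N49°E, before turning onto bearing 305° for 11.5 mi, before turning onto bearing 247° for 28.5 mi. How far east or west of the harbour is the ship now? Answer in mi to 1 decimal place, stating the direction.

Leg 1 (N49°E, 12.4 mi): east 12.4 sin 49° = 9.36, north 12.4 cos 49° = 8.14
Leg 2 (305°, 11.5 mi): east 11.5 sin 305° = -9.42, north 11.5 cos 305° = 6.60
Leg 3 (247°, 28.5 mi): east 28.5 sin 247° = -26.23, north 28.5 cos 247° = -11.14
Net east component: -26.30 mi.

26.3 mi west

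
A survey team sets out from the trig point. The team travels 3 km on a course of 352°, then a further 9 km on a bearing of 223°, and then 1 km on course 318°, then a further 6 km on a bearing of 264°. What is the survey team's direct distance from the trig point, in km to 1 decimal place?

13.6 km

Leg 1 (352°, 3 km): east 3 sin 352° = -0.42, north 3 cos 352° = 2.97
Leg 2 (223°, 9 km): east 9 sin 223° = -6.14, north 9 cos 223° = -6.58
Leg 3 (318°, 1 km): east 1 sin 318° = -0.67, north 1 cos 318° = 0.74
Leg 4 (264°, 6 km): east 6 sin 264° = -5.97, north 6 cos 264° = -0.63
Net: -13.19 east, -3.50 north. Distance = √((-13.19)² + (-3.50)²) = 13.647 km.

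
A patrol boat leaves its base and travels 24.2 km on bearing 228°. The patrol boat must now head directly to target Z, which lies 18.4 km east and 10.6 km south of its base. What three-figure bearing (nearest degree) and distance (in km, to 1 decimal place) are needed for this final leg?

081°, 36.8 km

Leg 1 (228°, 24.2 km): east 24.2 sin 228° = -17.98, north 24.2 cos 228° = -16.19
Current position: (-17.98, -16.19). Target: (18.4, -10.6). Remaining: Δeast = 36.38, Δnorth = 5.59.
Bearing = atan2(36.38, 5.59) mod 360° = 81.26°; distance = √((36.38)² + (5.59)²) = 36.811 km.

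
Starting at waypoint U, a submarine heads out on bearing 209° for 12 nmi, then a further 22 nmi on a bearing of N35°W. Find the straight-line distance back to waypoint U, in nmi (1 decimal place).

19.9 nmi

Leg 1 (209°, 12 nmi): east 12 sin 209° = -5.82, north 12 cos 209° = -10.50
Leg 2 (N35°W, 22 nmi): east 22 sin 325° = -12.62, north 22 cos 325° = 18.02
Net: -18.44 east, 7.53 north. Distance = √((-18.44)² + (7.53)²) = 19.913 nmi.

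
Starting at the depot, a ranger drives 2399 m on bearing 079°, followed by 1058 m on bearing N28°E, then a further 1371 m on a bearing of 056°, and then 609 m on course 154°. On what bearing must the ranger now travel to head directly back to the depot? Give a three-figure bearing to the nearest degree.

249°

Leg 1 (079°, 2399 m): east 2399 sin 79° = 2354.92, north 2399 cos 79° = 457.75
Leg 2 (N28°E, 1058 m): east 1058 sin 28° = 496.70, north 1058 cos 28° = 934.16
Leg 3 (056°, 1371 m): east 1371 sin 56° = 1136.61, north 1371 cos 56° = 766.65
Leg 4 (154°, 609 m): east 609 sin 154° = 266.97, north 609 cos 154° = -547.37
Net displacement: 4255.20 east, 1611.20 north. Direction back to start is (-4255.20, -1611.20): bearing = atan2(-4255.20, -1611.20) mod 360° = 249.26° ≈ 249°.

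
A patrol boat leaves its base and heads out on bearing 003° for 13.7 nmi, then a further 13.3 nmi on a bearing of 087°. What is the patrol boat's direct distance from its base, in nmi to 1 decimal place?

Leg 1 (003°, 13.7 nmi): east 13.7 sin 3° = 0.72, north 13.7 cos 3° = 13.68
Leg 2 (087°, 13.3 nmi): east 13.3 sin 87° = 13.28, north 13.3 cos 87° = 0.70
Net: 14.00 east, 14.38 north. Distance = √((14.00)² + (14.38)²) = 20.067 nmi.

20.1 nmi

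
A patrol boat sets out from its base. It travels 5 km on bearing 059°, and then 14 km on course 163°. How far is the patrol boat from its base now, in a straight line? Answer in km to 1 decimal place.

Leg 1 (059°, 5 km): east 5 sin 59° = 4.29, north 5 cos 59° = 2.58
Leg 2 (163°, 14 km): east 14 sin 163° = 4.09, north 14 cos 163° = -13.39
Net: 8.38 east, -10.81 north. Distance = √((8.38)² + (-10.81)²) = 13.680 km.

13.7 km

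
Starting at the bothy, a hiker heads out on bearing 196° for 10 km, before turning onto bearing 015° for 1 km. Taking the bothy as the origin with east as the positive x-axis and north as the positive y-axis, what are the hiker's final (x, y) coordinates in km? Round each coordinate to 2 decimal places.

Leg 1 (196°, 10 km): east 10 sin 196° = -2.76, north 10 cos 196° = -9.61
Leg 2 (015°, 1 km): east 1 sin 15° = 0.26, north 1 cos 15° = 0.97
Summing: -2.50 km east, -8.65 km north → (-2.50, -8.65).

(-2.50, -8.65)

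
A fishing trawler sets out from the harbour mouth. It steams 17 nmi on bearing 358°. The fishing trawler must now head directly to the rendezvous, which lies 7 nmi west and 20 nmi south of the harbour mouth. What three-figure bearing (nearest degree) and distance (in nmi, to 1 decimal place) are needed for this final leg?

190°, 37.5 nmi

Leg 1 (358°, 17 nmi): east 17 sin 358° = -0.59, north 17 cos 358° = 16.99
Current position: (-0.59, 16.99). Target: (-7, -20). Remaining: Δeast = -6.41, Δnorth = -36.99.
Bearing = atan2(-6.41, -36.99) mod 360° = 189.83°; distance = √((-6.41)² + (-36.99)²) = 37.540 nmi.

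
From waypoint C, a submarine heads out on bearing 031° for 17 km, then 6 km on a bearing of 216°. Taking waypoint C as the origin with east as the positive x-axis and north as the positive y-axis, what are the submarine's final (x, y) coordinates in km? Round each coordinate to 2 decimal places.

(5.23, 9.72)

Leg 1 (031°, 17 km): east 17 sin 31° = 8.76, north 17 cos 31° = 14.57
Leg 2 (216°, 6 km): east 6 sin 216° = -3.53, north 6 cos 216° = -4.85
Summing: 5.23 km east, 9.72 km north → (5.23, 9.72).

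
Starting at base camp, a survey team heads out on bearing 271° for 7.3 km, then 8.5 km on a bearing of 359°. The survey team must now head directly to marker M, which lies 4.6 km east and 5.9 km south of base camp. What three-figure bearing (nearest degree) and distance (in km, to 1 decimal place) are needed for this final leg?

Leg 1 (271°, 7.3 km): east 7.3 sin 271° = -7.30, north 7.3 cos 271° = 0.13
Leg 2 (359°, 8.5 km): east 8.5 sin 359° = -0.15, north 8.5 cos 359° = 8.50
Current position: (-7.45, 8.63). Target: (4.6, -5.9). Remaining: Δeast = 12.05, Δnorth = -14.53.
Bearing = atan2(12.05, -14.53) mod 360° = 140.33°; distance = √((12.05)² + (-14.53)²) = 18.872 km.

140°, 18.9 km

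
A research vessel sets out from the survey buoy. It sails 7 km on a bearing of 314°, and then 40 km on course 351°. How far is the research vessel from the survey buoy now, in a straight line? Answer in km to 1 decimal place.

45.8 km

Leg 1 (314°, 7 km): east 7 sin 314° = -5.04, north 7 cos 314° = 4.86
Leg 2 (351°, 40 km): east 40 sin 351° = -6.26, north 40 cos 351° = 39.51
Net: -11.29 east, 44.37 north. Distance = √((-11.29)² + (44.37)²) = 45.785 km.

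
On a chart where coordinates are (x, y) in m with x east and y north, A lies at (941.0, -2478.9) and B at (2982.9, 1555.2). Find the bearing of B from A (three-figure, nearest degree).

027°

Δeast = 2982.9 − 941.0 = 2041.90; Δnorth = 1555.2 − -2478.9 = 4034.10.
Bearing = atan2(Δeast, Δnorth) mod 360° = 26.85° ≈ 027°.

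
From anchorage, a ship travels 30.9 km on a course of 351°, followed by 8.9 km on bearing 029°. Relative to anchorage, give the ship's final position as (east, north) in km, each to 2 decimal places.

(-0.52, 38.30)

Leg 1 (351°, 30.9 km): east 30.9 sin 351° = -4.83, north 30.9 cos 351° = 30.52
Leg 2 (029°, 8.9 km): east 8.9 sin 29° = 4.31, north 8.9 cos 29° = 7.78
Summing: -0.52 km east, 38.30 km north → (-0.52, 38.30).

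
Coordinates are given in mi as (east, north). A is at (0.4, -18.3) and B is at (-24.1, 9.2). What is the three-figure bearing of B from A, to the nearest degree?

Δeast = -24.1 − 0.4 = -24.50; Δnorth = 9.2 − -18.3 = 27.50.
Bearing = atan2(Δeast, Δnorth) mod 360° = 318.30° ≈ 318°.

318°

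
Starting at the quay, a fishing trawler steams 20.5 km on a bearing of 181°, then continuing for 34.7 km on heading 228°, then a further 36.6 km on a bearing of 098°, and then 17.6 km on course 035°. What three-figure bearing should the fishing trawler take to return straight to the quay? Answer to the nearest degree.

330°

Leg 1 (181°, 20.5 km): east 20.5 sin 181° = -0.36, north 20.5 cos 181° = -20.50
Leg 2 (228°, 34.7 km): east 34.7 sin 228° = -25.79, north 34.7 cos 228° = -23.22
Leg 3 (098°, 36.6 km): east 36.6 sin 98° = 36.24, north 36.6 cos 98° = -5.09
Leg 4 (035°, 17.6 km): east 17.6 sin 35° = 10.09, north 17.6 cos 35° = 14.42
Net displacement: 20.19 east, -34.39 north. Direction back to start is (-20.19, 34.39): bearing = atan2(-20.19, 34.39) mod 360° = 329.58° ≈ 330°.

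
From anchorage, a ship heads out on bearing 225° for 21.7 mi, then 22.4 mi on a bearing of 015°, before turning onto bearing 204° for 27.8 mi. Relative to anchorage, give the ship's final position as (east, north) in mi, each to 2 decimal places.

(-20.85, -19.10)

Leg 1 (225°, 21.7 mi): east 21.7 sin 225° = -15.34, north 21.7 cos 225° = -15.34
Leg 2 (015°, 22.4 mi): east 22.4 sin 15° = 5.80, north 22.4 cos 15° = 21.64
Leg 3 (204°, 27.8 mi): east 27.8 sin 204° = -11.31, north 27.8 cos 204° = -25.40
Summing: -20.85 mi east, -19.10 mi north → (-20.85, -19.10).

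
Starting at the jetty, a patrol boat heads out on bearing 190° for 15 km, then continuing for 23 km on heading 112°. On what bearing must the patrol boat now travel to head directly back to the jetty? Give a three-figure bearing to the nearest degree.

321°

Leg 1 (190°, 15 km): east 15 sin 190° = -2.60, north 15 cos 190° = -14.77
Leg 2 (112°, 23 km): east 23 sin 112° = 21.33, north 23 cos 112° = -8.62
Net displacement: 18.72 east, -23.39 north. Direction back to start is (-18.72, 23.39): bearing = atan2(-18.72, 23.39) mod 360° = 321.33° ≈ 321°.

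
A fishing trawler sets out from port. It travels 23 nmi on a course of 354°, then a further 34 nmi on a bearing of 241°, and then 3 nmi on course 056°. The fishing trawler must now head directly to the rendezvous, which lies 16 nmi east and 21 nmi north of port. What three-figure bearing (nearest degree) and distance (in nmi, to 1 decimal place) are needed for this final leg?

Leg 1 (354°, 23 nmi): east 23 sin 354° = -2.40, north 23 cos 354° = 22.87
Leg 2 (241°, 34 nmi): east 34 sin 241° = -29.74, north 34 cos 241° = -16.48
Leg 3 (056°, 3 nmi): east 3 sin 56° = 2.49, north 3 cos 56° = 1.68
Current position: (-29.65, 8.07). Target: (16, 21). Remaining: Δeast = 45.65, Δnorth = 12.93.
Bearing = atan2(45.65, 12.93) mod 360° = 74.18°; distance = √((45.65)² + (12.93)²) = 47.450 nmi.

074°, 47.5 nmi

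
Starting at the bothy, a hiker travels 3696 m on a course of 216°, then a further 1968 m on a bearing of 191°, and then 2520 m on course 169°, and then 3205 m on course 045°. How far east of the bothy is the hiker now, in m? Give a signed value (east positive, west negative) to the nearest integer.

199 m

Leg 1 (216°, 3696 m): east 3696 sin 216° = -2172.45, north 3696 cos 216° = -2990.13
Leg 2 (191°, 1968 m): east 1968 sin 191° = -375.51, north 1968 cos 191° = -1931.84
Leg 3 (169°, 2520 m): east 2520 sin 169° = 480.84, north 2520 cos 169° = -2473.70
Leg 4 (045°, 3205 m): east 3205 sin 45° = 2266.28, north 3205 cos 45° = 2266.28
Net east component: 199.15 m.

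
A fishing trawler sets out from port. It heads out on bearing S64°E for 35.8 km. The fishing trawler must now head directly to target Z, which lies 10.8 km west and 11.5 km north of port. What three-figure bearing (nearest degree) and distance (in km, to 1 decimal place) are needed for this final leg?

302°, 50.9 km

Leg 1 (S64°E, 35.8 km): east 35.8 sin 116° = 32.18, north 35.8 cos 116° = -15.69
Current position: (32.18, -15.69). Target: (-10.8, 11.5). Remaining: Δeast = -42.98, Δnorth = 27.19.
Bearing = atan2(-42.98, 27.19) mod 360° = 302.32°; distance = √((-42.98)² + (27.19)²) = 50.858 km.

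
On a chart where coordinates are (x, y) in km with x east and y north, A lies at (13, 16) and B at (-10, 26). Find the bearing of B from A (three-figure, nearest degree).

293°

Δeast = -10 − 13 = -23.00; Δnorth = 26 − 16 = 10.00.
Bearing = atan2(Δeast, Δnorth) mod 360° = 293.50° ≈ 293°.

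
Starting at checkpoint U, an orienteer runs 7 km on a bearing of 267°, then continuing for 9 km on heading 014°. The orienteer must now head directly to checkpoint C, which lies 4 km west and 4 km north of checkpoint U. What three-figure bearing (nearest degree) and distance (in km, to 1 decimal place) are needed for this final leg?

Leg 1 (267°, 7 km): east 7 sin 267° = -6.99, north 7 cos 267° = -0.37
Leg 2 (014°, 9 km): east 9 sin 14° = 2.18, north 9 cos 14° = 8.73
Current position: (-4.81, 8.37). Target: (-4, 4). Remaining: Δeast = 0.81, Δnorth = -4.37.
Bearing = atan2(0.81, -4.37) mod 360° = 169.45°; distance = √((0.81)² + (-4.37)²) = 4.441 km.

169°, 4.4 km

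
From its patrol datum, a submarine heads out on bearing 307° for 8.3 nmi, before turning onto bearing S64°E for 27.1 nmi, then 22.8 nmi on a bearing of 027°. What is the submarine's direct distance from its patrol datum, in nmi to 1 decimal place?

31.1 nmi

Leg 1 (307°, 8.3 nmi): east 8.3 sin 307° = -6.63, north 8.3 cos 307° = 5.00
Leg 2 (S64°E, 27.1 nmi): east 27.1 sin 116° = 24.36, north 27.1 cos 116° = -11.88
Leg 3 (027°, 22.8 nmi): east 22.8 sin 27° = 10.35, north 22.8 cos 27° = 20.31
Net: 28.08 east, 13.43 north. Distance = √((28.08)² + (13.43)²) = 31.126 nmi.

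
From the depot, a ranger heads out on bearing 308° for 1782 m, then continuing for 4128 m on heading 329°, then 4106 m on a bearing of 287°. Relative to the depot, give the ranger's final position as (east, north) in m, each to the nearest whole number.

(-7457, 5836)

Leg 1 (308°, 1782 m): east 1782 sin 308° = -1404.24, north 1782 cos 308° = 1097.11
Leg 2 (329°, 4128 m): east 4128 sin 329° = -2126.08, north 4128 cos 329° = 3538.39
Leg 3 (287°, 4106 m): east 4106 sin 287° = -3926.59, north 4106 cos 287° = 1200.48
Summing: -7456.90 m east, 5835.97 m north → (-7457, 5836).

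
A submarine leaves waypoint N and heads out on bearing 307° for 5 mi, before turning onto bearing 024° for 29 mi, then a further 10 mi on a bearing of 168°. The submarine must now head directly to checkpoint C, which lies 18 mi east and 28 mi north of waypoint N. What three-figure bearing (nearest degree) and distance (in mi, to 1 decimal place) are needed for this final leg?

Leg 1 (307°, 5 mi): east 5 sin 307° = -3.99, north 5 cos 307° = 3.01
Leg 2 (024°, 29 mi): east 29 sin 24° = 11.80, north 29 cos 24° = 26.49
Leg 3 (168°, 10 mi): east 10 sin 168° = 2.08, north 10 cos 168° = -9.78
Current position: (9.88, 19.72). Target: (18, 28). Remaining: Δeast = 8.12, Δnorth = 8.28.
Bearing = atan2(8.12, 8.28) mod 360° = 44.44°; distance = √((8.12)² + (8.28)²) = 11.596 mi.

044°, 11.6 mi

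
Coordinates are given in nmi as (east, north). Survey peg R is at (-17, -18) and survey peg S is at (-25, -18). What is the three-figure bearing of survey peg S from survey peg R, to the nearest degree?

Δeast = -25 − -17 = -8.00; Δnorth = -18 − -18 = 0.00.
Bearing = atan2(Δeast, Δnorth) mod 360° = 270.00° ≈ 270°.

270°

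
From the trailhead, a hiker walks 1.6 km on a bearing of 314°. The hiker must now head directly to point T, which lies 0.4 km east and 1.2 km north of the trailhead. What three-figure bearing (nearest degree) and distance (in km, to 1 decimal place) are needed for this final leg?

Leg 1 (314°, 1.6 km): east 1.6 sin 314° = -1.15, north 1.6 cos 314° = 1.11
Current position: (-1.15, 1.11). Target: (0.4, 1.2). Remaining: Δeast = 1.55, Δnorth = 0.09.
Bearing = atan2(1.55, 0.09) mod 360° = 86.73°; distance = √((1.55)² + (0.09)²) = 1.553 km.

087°, 1.6 km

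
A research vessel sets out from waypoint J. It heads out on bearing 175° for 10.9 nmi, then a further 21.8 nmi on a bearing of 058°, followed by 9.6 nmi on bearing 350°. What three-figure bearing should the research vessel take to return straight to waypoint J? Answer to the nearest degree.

240°

Leg 1 (175°, 10.9 nmi): east 10.9 sin 175° = 0.95, north 10.9 cos 175° = -10.86
Leg 2 (058°, 21.8 nmi): east 21.8 sin 58° = 18.49, north 21.8 cos 58° = 11.55
Leg 3 (350°, 9.6 nmi): east 9.6 sin 350° = -1.67, north 9.6 cos 350° = 9.45
Net displacement: 17.77 east, 10.15 north. Direction back to start is (-17.77, -10.15): bearing = atan2(-17.77, -10.15) mod 360° = 240.27° ≈ 240°.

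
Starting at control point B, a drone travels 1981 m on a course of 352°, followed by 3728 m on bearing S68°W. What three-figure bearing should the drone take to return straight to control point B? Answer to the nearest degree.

Leg 1 (352°, 1981 m): east 1981 sin 352° = -275.70, north 1981 cos 352° = 1961.72
Leg 2 (S68°W, 3728 m): east 3728 sin 248° = -3456.54, north 3728 cos 248° = -1396.53
Net displacement: -3732.24 east, 565.19 north. Direction back to start is (3732.24, -565.19): bearing = atan2(3732.24, -565.19) mod 360° = 98.61° ≈ 099°.

099°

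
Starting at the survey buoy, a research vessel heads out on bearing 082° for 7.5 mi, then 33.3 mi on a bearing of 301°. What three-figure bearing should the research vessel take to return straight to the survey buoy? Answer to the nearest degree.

Leg 1 (082°, 7.5 mi): east 7.5 sin 82° = 7.43, north 7.5 cos 82° = 1.04
Leg 2 (301°, 33.3 mi): east 33.3 sin 301° = -28.54, north 33.3 cos 301° = 17.15
Net displacement: -21.12 east, 18.19 north. Direction back to start is (21.12, -18.19): bearing = atan2(21.12, -18.19) mod 360° = 130.75° ≈ 131°.

131°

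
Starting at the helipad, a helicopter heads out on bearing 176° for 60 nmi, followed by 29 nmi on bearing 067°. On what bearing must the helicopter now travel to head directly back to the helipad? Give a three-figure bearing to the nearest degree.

Leg 1 (176°, 60 nmi): east 60 sin 176° = 4.19, north 60 cos 176° = -59.85
Leg 2 (067°, 29 nmi): east 29 sin 67° = 26.69, north 29 cos 67° = 11.33
Net displacement: 30.88 east, -48.52 north. Direction back to start is (-30.88, 48.52): bearing = atan2(-30.88, 48.52) mod 360° = 327.53° ≈ 328°.

328°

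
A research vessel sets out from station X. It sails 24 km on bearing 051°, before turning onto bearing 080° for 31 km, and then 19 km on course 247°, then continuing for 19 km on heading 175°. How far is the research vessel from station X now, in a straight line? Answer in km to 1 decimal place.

33.9 km

Leg 1 (051°, 24 km): east 24 sin 51° = 18.65, north 24 cos 51° = 15.10
Leg 2 (080°, 31 km): east 31 sin 80° = 30.53, north 31 cos 80° = 5.38
Leg 3 (247°, 19 km): east 19 sin 247° = -17.49, north 19 cos 247° = -7.42
Leg 4 (175°, 19 km): east 19 sin 175° = 1.66, north 19 cos 175° = -18.93
Net: 33.35 east, -5.86 north. Distance = √((33.35)² + (-5.86)²) = 33.859 km.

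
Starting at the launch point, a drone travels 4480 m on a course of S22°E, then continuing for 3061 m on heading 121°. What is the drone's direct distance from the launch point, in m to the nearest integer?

7165 m

Leg 1 (S22°E, 4480 m): east 4480 sin 158° = 1678.24, north 4480 cos 158° = -4153.78
Leg 2 (121°, 3061 m): east 3061 sin 121° = 2623.79, north 3061 cos 121° = -1576.53
Net: 4302.03 east, -5730.32 north. Distance = √((4302.03)² + (-5730.32)²) = 7165.469 m.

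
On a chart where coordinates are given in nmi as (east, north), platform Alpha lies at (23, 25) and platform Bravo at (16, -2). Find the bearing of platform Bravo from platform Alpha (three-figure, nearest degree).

195°

Δeast = 16 − 23 = -7.00; Δnorth = -2 − 25 = -27.00.
Bearing = atan2(Δeast, Δnorth) mod 360° = 194.53° ≈ 195°.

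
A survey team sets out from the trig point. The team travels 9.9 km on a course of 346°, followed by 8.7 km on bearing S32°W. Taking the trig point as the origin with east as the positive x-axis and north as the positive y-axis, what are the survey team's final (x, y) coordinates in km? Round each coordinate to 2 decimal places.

Leg 1 (346°, 9.9 km): east 9.9 sin 346° = -2.40, north 9.9 cos 346° = 9.61
Leg 2 (S32°W, 8.7 km): east 8.7 sin 212° = -4.61, north 8.7 cos 212° = -7.38
Summing: -7.01 km east, 2.23 km north → (-7.01, 2.23).

(-7.01, 2.23)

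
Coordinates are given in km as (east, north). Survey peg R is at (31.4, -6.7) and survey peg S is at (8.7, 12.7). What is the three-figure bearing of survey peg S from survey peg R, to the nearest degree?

311°

Δeast = 8.7 − 31.4 = -22.70; Δnorth = 12.7 − -6.7 = 19.40.
Bearing = atan2(Δeast, Δnorth) mod 360° = 310.52° ≈ 311°.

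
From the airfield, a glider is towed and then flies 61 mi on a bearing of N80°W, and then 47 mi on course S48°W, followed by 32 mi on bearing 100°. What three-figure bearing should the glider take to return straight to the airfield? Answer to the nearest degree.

Leg 1 (N80°W, 61 mi): east 61 sin 280° = -60.07, north 61 cos 280° = 10.59
Leg 2 (S48°W, 47 mi): east 47 sin 228° = -34.93, north 47 cos 228° = -31.45
Leg 3 (100°, 32 mi): east 32 sin 100° = 31.51, north 32 cos 100° = -5.56
Net displacement: -63.49 east, -26.41 north. Direction back to start is (63.49, 26.41): bearing = atan2(63.49, 26.41) mod 360° = 67.41° ≈ 067°.

067°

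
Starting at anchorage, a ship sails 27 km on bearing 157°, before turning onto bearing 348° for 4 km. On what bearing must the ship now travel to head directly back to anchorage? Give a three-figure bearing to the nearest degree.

335°

Leg 1 (157°, 27 km): east 27 sin 157° = 10.55, north 27 cos 157° = -24.85
Leg 2 (348°, 4 km): east 4 sin 348° = -0.83, north 4 cos 348° = 3.91
Net displacement: 9.72 east, -20.94 north. Direction back to start is (-9.72, 20.94): bearing = atan2(-9.72, 20.94) mod 360° = 335.11° ≈ 335°.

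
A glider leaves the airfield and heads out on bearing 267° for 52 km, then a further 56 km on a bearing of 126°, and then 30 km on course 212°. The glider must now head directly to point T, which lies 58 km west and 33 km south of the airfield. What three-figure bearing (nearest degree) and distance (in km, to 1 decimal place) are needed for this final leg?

308°, 45.2 km

Leg 1 (267°, 52 km): east 52 sin 267° = -51.93, north 52 cos 267° = -2.72
Leg 2 (126°, 56 km): east 56 sin 126° = 45.30, north 56 cos 126° = -32.92
Leg 3 (212°, 30 km): east 30 sin 212° = -15.90, north 30 cos 212° = -25.44
Current position: (-22.52, -61.08). Target: (-58, -33). Remaining: Δeast = -35.48, Δnorth = 28.08.
Bearing = atan2(-35.48, 28.08) mod 360° = 308.36°; distance = √((-35.48)² + (28.08)²) = 45.246 km.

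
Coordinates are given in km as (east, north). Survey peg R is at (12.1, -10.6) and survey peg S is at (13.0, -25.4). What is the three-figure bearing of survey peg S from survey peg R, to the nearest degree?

Δeast = 13.0 − 12.1 = 0.90; Δnorth = -25.4 − -10.6 = -14.80.
Bearing = atan2(Δeast, Δnorth) mod 360° = 176.52° ≈ 177°.

177°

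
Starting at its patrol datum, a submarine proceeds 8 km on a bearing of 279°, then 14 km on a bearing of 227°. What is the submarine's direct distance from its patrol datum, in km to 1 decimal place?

Leg 1 (279°, 8 km): east 8 sin 279° = -7.90, north 8 cos 279° = 1.25
Leg 2 (227°, 14 km): east 14 sin 227° = -10.24, north 14 cos 227° = -9.55
Net: -18.14 east, -8.30 north. Distance = √((-18.14)² + (-8.30)²) = 19.948 km.

19.9 km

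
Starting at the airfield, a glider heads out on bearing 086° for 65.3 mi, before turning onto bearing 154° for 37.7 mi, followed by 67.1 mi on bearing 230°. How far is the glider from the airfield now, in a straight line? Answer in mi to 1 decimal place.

Leg 1 (086°, 65.3 mi): east 65.3 sin 86° = 65.14, north 65.3 cos 86° = 4.56
Leg 2 (154°, 37.7 mi): east 37.7 sin 154° = 16.53, north 37.7 cos 154° = -33.88
Leg 3 (230°, 67.1 mi): east 67.1 sin 230° = -51.40, north 67.1 cos 230° = -43.13
Net: 30.27 east, -72.46 north. Distance = √((30.27)² + (-72.46)²) = 78.527 mi.

78.5 mi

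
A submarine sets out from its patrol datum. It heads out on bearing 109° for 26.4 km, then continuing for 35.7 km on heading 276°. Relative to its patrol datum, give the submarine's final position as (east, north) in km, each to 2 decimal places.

(-10.54, -4.86)

Leg 1 (109°, 26.4 km): east 26.4 sin 109° = 24.96, north 26.4 cos 109° = -8.59
Leg 2 (276°, 35.7 km): east 35.7 sin 276° = -35.50, north 35.7 cos 276° = 3.73
Summing: -10.54 km east, -4.86 km north → (-10.54, -4.86).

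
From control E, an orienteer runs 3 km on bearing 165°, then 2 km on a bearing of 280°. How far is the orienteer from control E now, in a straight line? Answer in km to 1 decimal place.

Leg 1 (165°, 3 km): east 3 sin 165° = 0.78, north 3 cos 165° = -2.90
Leg 2 (280°, 2 km): east 2 sin 280° = -1.97, north 2 cos 280° = 0.35
Net: -1.19 east, -2.55 north. Distance = √((-1.19)² + (-2.55)²) = 2.816 km.

2.8 km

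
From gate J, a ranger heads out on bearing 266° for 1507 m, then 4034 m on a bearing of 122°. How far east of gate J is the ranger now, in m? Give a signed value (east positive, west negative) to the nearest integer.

1918 m

Leg 1 (266°, 1507 m): east 1507 sin 266° = -1503.33, north 1507 cos 266° = -105.12
Leg 2 (122°, 4034 m): east 4034 sin 122° = 3421.03, north 4034 cos 122° = -2137.69
Net east component: 1917.70 m.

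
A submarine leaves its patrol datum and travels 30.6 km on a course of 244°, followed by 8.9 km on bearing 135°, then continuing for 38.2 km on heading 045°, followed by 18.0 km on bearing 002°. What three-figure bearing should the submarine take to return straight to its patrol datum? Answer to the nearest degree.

194°

Leg 1 (244°, 30.6 km): east 30.6 sin 244° = -27.50, north 30.6 cos 244° = -13.41
Leg 2 (135°, 8.9 km): east 8.9 sin 135° = 6.29, north 8.9 cos 135° = -6.29
Leg 3 (045°, 38.2 km): east 38.2 sin 45° = 27.01, north 38.2 cos 45° = 27.01
Leg 4 (002°, 18.0 km): east 18.0 sin 2° = 0.63, north 18.0 cos 2° = 17.99
Net displacement: 6.43 east, 25.29 north. Direction back to start is (-6.43, -25.29): bearing = atan2(-6.43, -25.29) mod 360° = 194.26° ≈ 194°.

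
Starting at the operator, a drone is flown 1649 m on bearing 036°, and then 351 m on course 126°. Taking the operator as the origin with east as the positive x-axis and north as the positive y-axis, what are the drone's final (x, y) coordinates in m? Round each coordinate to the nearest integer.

(1253, 1128)

Leg 1 (036°, 1649 m): east 1649 sin 36° = 969.26, north 1649 cos 36° = 1334.07
Leg 2 (126°, 351 m): east 351 sin 126° = 283.96, north 351 cos 126° = -206.31
Summing: 1253.22 m east, 1127.76 m north → (1253, 1128).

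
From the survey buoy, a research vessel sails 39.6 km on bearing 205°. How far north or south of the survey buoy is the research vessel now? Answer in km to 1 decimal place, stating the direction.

35.9 km south

Leg 1 (205°, 39.6 km): east 39.6 sin 205° = -16.74, north 39.6 cos 205° = -35.89
Net north component: -35.89 km.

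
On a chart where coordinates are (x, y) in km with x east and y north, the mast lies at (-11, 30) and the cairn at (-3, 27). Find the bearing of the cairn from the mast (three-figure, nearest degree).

111°

Δeast = -3 − -11 = 8.00; Δnorth = 27 − 30 = -3.00.
Bearing = atan2(Δeast, Δnorth) mod 360° = 110.56° ≈ 111°.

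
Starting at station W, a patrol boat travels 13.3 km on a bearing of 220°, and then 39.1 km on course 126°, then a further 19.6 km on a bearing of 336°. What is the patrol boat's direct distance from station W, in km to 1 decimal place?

21.5 km

Leg 1 (220°, 13.3 km): east 13.3 sin 220° = -8.55, north 13.3 cos 220° = -10.19
Leg 2 (126°, 39.1 km): east 39.1 sin 126° = 31.63, north 39.1 cos 126° = -22.98
Leg 3 (336°, 19.6 km): east 19.6 sin 336° = -7.97, north 19.6 cos 336° = 17.91
Net: 15.11 east, -15.27 north. Distance = √((15.11)² + (-15.27)²) = 21.480 km.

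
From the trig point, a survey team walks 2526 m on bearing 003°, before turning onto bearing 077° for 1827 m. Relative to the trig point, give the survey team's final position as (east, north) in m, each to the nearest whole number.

Leg 1 (003°, 2526 m): east 2526 sin 3° = 132.20, north 2526 cos 3° = 2522.54
Leg 2 (077°, 1827 m): east 1827 sin 77° = 1780.17, north 1827 cos 77° = 410.99
Summing: 1912.37 m east, 2933.52 m north → (1912, 2934).

(1912, 2934)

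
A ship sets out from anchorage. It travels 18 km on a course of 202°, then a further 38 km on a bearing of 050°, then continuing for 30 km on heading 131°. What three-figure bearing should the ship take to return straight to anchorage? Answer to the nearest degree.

Leg 1 (202°, 18 km): east 18 sin 202° = -6.74, north 18 cos 202° = -16.69
Leg 2 (050°, 38 km): east 38 sin 50° = 29.11, north 38 cos 50° = 24.43
Leg 3 (131°, 30 km): east 30 sin 131° = 22.64, north 30 cos 131° = -19.68
Net displacement: 45.01 east, -11.95 north. Direction back to start is (-45.01, 11.95): bearing = atan2(-45.01, 11.95) mod 360° = 284.86° ≈ 285°.

285°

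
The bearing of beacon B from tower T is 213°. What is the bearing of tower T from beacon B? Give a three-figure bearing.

033°

Back-bearing = 213° − 180° = 033°.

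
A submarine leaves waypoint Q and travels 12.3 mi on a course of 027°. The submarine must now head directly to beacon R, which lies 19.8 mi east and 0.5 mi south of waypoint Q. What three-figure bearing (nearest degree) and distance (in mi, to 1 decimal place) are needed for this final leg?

129°, 18.3 mi

Leg 1 (027°, 12.3 mi): east 12.3 sin 27° = 5.58, north 12.3 cos 27° = 10.96
Current position: (5.58, 10.96). Target: (19.8, -0.5). Remaining: Δeast = 14.22, Δnorth = -11.46.
Bearing = atan2(14.22, -11.46) mod 360° = 128.87°; distance = √((14.22)² + (-11.46)²) = 18.260 mi.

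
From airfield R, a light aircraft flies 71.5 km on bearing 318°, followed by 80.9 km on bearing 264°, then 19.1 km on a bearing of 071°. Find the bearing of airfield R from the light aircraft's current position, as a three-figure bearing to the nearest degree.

115°

Leg 1 (318°, 71.5 km): east 71.5 sin 318° = -47.84, north 71.5 cos 318° = 53.13
Leg 2 (264°, 80.9 km): east 80.9 sin 264° = -80.46, north 80.9 cos 264° = -8.46
Leg 3 (071°, 19.1 km): east 19.1 sin 71° = 18.06, north 19.1 cos 71° = 6.22
Net displacement: -110.24 east, 50.90 north. Direction back to start is (110.24, -50.90): bearing = atan2(110.24, -50.90) mod 360° = 114.78° ≈ 115°.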